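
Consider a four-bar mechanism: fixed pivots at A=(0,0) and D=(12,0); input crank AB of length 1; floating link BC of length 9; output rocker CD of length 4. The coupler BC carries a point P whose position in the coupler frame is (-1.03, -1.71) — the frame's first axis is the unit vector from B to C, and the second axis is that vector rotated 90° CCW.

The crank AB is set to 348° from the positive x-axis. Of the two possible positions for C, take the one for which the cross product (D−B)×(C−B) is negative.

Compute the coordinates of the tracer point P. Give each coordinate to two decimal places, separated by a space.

-0.55 -1.49

A=(0,0), D=(12.00,0)
B = A + 1.00·(cos348°, sin348°) = (0.9781, -0.2079)
|BD| = 11.0238
circle(B,9.00) ∩ circle(D,4.00): a=8.4601, h=3.0704
  candidates: C₊=(9.3788,3.0215) cross=33.847; C₋=(9.4946,-3.1182) cross=-33.847
  mode - wants cross < 0 → take C=(9.4946,-3.1182) (cross=-33.847)
ex = (C−B)/|BC| = (0.9463,-0.3234); ey = (0.3234,0.9463)
P = B + -1.03·ex + -1.71·ey = (-0.5495,-1.4930)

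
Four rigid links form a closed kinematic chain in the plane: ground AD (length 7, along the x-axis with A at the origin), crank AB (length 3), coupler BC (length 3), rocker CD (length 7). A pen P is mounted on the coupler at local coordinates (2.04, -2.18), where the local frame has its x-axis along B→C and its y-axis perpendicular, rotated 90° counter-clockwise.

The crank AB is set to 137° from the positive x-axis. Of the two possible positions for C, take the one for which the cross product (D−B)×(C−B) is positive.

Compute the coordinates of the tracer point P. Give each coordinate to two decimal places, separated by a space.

0.42 0.60

A=(0,0), D=(7.00,0)
B = A + 3.00·(cos137°, sin137°) = (-2.1941, 2.0460)
|BD| = 9.4190
circle(B,3.00) ∩ circle(D,7.00): a=2.5861, h=1.5205
  candidates: C₊=(0.6606,2.9685) cross=14.322; C₋=(-0.0000,-0.0000) cross=-14.322
  mode + wants cross > 0 → take C=(0.6606,2.9685) (cross=14.322)
ex = (C−B)/|BC| = (0.9515,0.3075); ey = (-0.3075,0.9515)
P = B + 2.04·ex + -2.18·ey = (0.4174,0.5989)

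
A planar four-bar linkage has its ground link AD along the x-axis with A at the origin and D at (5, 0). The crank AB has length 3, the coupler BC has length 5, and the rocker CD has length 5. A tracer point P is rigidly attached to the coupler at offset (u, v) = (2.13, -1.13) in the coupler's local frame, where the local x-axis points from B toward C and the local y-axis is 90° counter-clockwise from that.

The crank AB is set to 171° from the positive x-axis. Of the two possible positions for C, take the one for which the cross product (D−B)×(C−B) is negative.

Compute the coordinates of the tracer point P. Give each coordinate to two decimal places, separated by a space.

-2.08 -1.77

A=(0,0), D=(5.00,0)
B = A + 3.00·(cos171°, sin171°) = (-2.9631, 0.4693)
|BD| = 7.9769
circle(B,5.00) ∩ circle(D,5.00): a=3.9884, h=3.0154
  candidates: C₊=(1.1959,3.2448) cross=24.053; C₋=(0.8411,-2.7755) cross=-24.053
  mode - wants cross < 0 → take C=(0.8411,-2.7755) (cross=-24.053)
ex = (C−B)/|BC| = (0.7608,-0.6490); ey = (0.6490,0.7608)
P = B + 2.13·ex + -1.13·ey = (-2.0758,-1.7727)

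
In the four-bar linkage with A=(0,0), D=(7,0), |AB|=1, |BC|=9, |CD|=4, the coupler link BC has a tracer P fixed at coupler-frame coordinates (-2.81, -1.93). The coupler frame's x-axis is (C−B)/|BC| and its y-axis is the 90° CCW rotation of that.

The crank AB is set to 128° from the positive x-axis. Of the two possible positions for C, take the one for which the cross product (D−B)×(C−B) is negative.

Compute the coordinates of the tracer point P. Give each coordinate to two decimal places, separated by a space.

A=(0,0), D=(7.00,0)
B = A + 1.00·(cos128°, sin128°) = (-0.6157, 0.7880)
|BD| = 7.6563
circle(B,9.00) ∩ circle(D,4.00): a=8.0730, h=3.9782
  candidates: C₊=(7.8239,3.9142) cross=30.459; C₋=(7.0050,-4.0000) cross=-30.459
  mode - wants cross < 0 → take C=(7.0050,-4.0000) (cross=-30.459)
ex = (C−B)/|BC| = (0.8467,-0.5320); ey = (0.5320,0.8467)
P = B + -2.81·ex + -1.93·ey = (-4.0218,0.6487)

-4.02 0.65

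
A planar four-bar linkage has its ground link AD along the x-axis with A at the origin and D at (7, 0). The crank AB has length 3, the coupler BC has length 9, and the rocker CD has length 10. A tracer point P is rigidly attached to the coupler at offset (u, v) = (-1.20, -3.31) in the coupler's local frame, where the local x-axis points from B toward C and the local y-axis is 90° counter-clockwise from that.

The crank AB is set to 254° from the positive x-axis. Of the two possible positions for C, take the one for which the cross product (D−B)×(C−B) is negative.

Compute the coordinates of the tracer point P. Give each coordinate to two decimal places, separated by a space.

A=(0,0), D=(7.00,0)
B = A + 3.00·(cos254°, sin254°) = (-0.8269, -2.8838)
|BD| = 8.3413
circle(B,9.00) ∩ circle(D,10.00): a=3.0317, h=8.4740
  candidates: C₊=(-0.9118,6.1158) cross=70.684; C₋=(4.9475,-9.7871) cross=-70.684
  mode - wants cross < 0 → take C=(4.9475,-9.7871) (cross=-70.684)
ex = (C−B)/|BC| = (0.6416,-0.7670); ey = (0.7670,0.6416)
P = B + -1.20·ex + -3.31·ey = (-4.1357,-4.0871)

-4.14 -4.09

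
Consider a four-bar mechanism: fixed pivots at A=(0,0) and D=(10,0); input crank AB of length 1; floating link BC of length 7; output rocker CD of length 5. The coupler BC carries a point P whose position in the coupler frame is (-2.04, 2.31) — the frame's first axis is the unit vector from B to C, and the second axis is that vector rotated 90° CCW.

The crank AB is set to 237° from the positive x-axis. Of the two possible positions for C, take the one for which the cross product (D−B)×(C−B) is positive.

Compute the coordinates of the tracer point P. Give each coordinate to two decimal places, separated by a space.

A=(0,0), D=(10.00,0)
B = A + 1.00·(cos237°, sin237°) = (-0.5446, -0.8387)
|BD| = 10.5779
circle(B,7.00) ∩ circle(D,5.00): a=6.4234, h=2.7821
  candidates: C₊=(5.6380,2.4439) cross=29.428; C₋=(6.0791,-3.1027) cross=-29.428
  mode + wants cross > 0 → take C=(5.6380,2.4439) (cross=29.428)
ex = (C−B)/|BC| = (0.8832,0.4689); ey = (-0.4689,0.8832)
P = B + -2.04·ex + 2.31·ey = (-3.4297,0.2450)

-3.43 0.24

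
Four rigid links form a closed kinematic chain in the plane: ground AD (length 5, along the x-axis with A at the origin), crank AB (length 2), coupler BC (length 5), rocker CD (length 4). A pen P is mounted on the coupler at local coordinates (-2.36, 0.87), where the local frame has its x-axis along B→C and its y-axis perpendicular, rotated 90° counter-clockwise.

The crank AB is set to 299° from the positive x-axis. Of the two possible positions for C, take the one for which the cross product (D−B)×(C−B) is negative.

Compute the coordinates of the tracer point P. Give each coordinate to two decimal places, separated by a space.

-0.76 0.08

A=(0,0), D=(5.00,0)
B = A + 2.00·(cos299°, sin299°) = (0.9696, -1.7492)
|BD| = 4.3936
circle(B,5.00) ∩ circle(D,4.00): a=3.2210, h=3.8243
  candidates: C₊=(2.4018,3.0413) cross=16.802; C₋=(5.4469,-3.9750) cross=-16.802
  mode - wants cross < 0 → take C=(5.4469,-3.9750) (cross=-16.802)
ex = (C−B)/|BC| = (0.8955,-0.4451); ey = (0.4451,0.8955)
P = B + -2.36·ex + 0.87·ey = (-0.7564,0.0803)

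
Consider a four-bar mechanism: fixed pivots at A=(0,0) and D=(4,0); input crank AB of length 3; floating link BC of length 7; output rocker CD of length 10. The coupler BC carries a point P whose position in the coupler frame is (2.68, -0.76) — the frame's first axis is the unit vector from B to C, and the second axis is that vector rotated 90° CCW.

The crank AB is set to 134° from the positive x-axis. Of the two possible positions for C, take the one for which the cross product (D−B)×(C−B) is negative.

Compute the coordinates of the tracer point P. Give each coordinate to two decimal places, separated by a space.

-3.92 0.06

A=(0,0), D=(4.00,0)
B = A + 3.00·(cos134°, sin134°) = (-2.0840, 2.1580)
|BD| = 6.4554
circle(B,7.00) ∩ circle(D,10.00): a=-0.7225, h=6.9626
  candidates: C₊=(-0.4373,8.9616) cross=44.946; C₋=(-5.0925,-4.1625) cross=-44.946
  mode - wants cross < 0 → take C=(-5.0925,-4.1625) (cross=-44.946)
ex = (C−B)/|BC| = (-0.4298,-0.9029); ey = (0.9029,-0.4298)
P = B + 2.68·ex + -0.76·ey = (-3.9220,0.0648)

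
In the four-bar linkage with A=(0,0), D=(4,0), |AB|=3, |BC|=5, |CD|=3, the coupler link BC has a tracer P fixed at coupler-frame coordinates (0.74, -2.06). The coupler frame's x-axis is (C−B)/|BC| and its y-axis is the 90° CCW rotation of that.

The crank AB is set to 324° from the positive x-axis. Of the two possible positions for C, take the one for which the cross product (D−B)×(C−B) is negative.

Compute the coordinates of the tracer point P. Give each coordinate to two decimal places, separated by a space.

A=(0,0), D=(4.00,0)
B = A + 3.00·(cos324°, sin324°) = (2.4271, -1.7634)
|BD| = 2.3630
circle(B,5.00) ∩ circle(D,3.00): a=4.5671, h=2.0352
  candidates: C₊=(3.9485,2.9996) cross=4.809; C₋=(6.9859,0.2901) cross=-4.809
  mode - wants cross < 0 → take C=(6.9859,0.2901) (cross=-4.809)
ex = (C−B)/|BC| = (0.9118,0.4107); ey = (-0.4107,0.9118)
P = B + 0.74·ex + -2.06·ey = (3.9478,-3.3377)

3.95 -3.34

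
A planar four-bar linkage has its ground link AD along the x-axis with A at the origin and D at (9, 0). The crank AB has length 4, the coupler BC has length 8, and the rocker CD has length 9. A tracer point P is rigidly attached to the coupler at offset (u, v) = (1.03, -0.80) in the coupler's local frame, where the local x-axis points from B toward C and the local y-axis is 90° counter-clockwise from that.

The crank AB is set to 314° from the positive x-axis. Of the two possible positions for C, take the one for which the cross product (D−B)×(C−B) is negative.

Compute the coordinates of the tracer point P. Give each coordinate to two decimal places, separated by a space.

2.84 -4.18

A=(0,0), D=(9.00,0)
B = A + 4.00·(cos314°, sin314°) = (2.7786, -2.8774)
|BD| = 6.8545
circle(B,8.00) ∩ circle(D,9.00): a=2.1872, h=7.6952
  candidates: C₊=(1.5336,5.0252) cross=52.747; C₋=(7.9941,-8.9436) cross=-52.747
  mode - wants cross < 0 → take C=(7.9941,-8.9436) (cross=-52.747)
ex = (C−B)/|BC| = (0.6519,-0.7583); ey = (0.7583,0.6519)
P = B + 1.03·ex + -0.80·ey = (2.8435,-4.1799)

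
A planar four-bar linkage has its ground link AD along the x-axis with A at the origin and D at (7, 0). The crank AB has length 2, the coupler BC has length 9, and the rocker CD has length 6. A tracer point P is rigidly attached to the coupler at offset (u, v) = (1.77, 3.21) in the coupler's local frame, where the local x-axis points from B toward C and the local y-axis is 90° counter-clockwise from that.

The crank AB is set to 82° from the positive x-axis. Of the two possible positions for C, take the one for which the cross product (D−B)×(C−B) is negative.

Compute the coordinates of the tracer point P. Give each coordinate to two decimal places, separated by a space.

3.94 2.17

A=(0,0), D=(7.00,0)
B = A + 2.00·(cos82°, sin82°) = (0.2783, 1.9805)
|BD| = 7.0074
circle(B,9.00) ∩ circle(D,6.00): a=6.7146, h=5.9929
  candidates: C₊=(8.4130,5.8313) cross=41.994; C₋=(5.0254,-5.6658) cross=-41.994
  mode - wants cross < 0 → take C=(5.0254,-5.6658) (cross=-41.994)
ex = (C−B)/|BC| = (0.5274,-0.8496); ey = (0.8496,0.5274)
P = B + 1.77·ex + 3.21·ey = (3.9391,2.1699)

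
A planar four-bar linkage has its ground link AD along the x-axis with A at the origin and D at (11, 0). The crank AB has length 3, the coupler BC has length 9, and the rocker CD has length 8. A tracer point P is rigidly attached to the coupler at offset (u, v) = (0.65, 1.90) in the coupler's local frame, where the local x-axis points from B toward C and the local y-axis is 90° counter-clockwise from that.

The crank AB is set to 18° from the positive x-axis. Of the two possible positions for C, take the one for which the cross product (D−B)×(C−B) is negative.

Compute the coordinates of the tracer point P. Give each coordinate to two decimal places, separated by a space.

A=(0,0), D=(11.00,0)
B = A + 3.00·(cos18°, sin18°) = (2.8532, 0.9271)
|BD| = 8.1994
circle(B,9.00) ∩ circle(D,8.00): a=5.1364, h=7.3904
  candidates: C₊=(8.7922,7.6893) cross=60.597; C₋=(7.1210,-6.9967) cross=-60.597
  mode - wants cross < 0 → take C=(7.1210,-6.9967) (cross=-60.597)
ex = (C−B)/|BC| = (0.4742,-0.8804); ey = (0.8804,0.4742)
P = B + 0.65·ex + 1.90·ey = (4.8342,1.2558)

4.83 1.26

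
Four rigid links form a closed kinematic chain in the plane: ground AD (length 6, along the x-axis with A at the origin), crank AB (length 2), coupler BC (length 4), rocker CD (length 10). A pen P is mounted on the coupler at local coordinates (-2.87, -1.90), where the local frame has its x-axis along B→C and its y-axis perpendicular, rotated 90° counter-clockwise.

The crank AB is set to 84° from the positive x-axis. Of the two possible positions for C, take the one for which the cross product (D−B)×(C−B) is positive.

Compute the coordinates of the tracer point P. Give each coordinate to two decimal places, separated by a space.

A=(0,0), D=(6.00,0)
B = A + 2.00·(cos84°, sin84°) = (0.2091, 1.9890)
|BD| = 6.1230
circle(B,4.00) ∩ circle(D,10.00): a=-3.7979, h=1.2555
  candidates: C₊=(-2.9750,4.4102) cross=7.687; C₋=(-3.7907,2.0354) cross=-7.687
  mode + wants cross > 0 → take C=(-2.9750,4.4102) (cross=7.687)
ex = (C−B)/|BC| = (-0.7960,0.6053); ey = (-0.6053,-0.7960)
P = B + -2.87·ex + -1.90·ey = (3.6436,1.7643)

3.64 1.76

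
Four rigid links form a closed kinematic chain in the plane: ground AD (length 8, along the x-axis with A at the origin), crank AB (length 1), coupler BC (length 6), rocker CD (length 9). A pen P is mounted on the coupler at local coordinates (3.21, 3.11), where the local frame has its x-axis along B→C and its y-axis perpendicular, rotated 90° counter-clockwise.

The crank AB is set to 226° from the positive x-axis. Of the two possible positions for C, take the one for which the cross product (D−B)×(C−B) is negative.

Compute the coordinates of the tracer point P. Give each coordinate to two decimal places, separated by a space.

3.39 -2.53

A=(0,0), D=(8.00,0)
B = A + 1.00·(cos226°, sin226°) = (-0.6947, -0.7193)
|BD| = 8.7244
circle(B,6.00) ∩ circle(D,9.00): a=1.7832, h=5.7289
  candidates: C₊=(0.6101,5.1371) cross=49.981; C₋=(1.5548,-6.2817) cross=-49.981
  mode - wants cross < 0 → take C=(1.5548,-6.2817) (cross=-49.981)
ex = (C−B)/|BC| = (0.3749,-0.9271); ey = (0.9271,0.3749)
P = B + 3.21·ex + 3.11·ey = (3.3920,-2.5292)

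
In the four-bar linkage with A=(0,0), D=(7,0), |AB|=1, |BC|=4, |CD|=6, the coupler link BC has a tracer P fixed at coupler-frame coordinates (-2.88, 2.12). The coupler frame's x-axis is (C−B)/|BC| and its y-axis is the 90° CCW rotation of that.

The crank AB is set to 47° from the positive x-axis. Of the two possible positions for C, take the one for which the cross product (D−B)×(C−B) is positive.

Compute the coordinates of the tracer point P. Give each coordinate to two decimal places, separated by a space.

A=(0,0), D=(7.00,0)
B = A + 1.00·(cos47°, sin47°) = (0.6820, 0.7314)
|BD| = 6.3602
circle(B,4.00) ∩ circle(D,6.00): a=1.6078, h=3.6626
  candidates: C₊=(2.7003,4.1848) cross=23.295; C₋=(1.8580,-3.0919) cross=-23.295
  mode + wants cross > 0 → take C=(2.7003,4.1848) (cross=23.295)
ex = (C−B)/|BC| = (0.5046,0.8634); ey = (-0.8634,0.5046)
P = B + -2.88·ex + 2.12·ey = (-2.6015,-0.6854)

-2.60 -0.69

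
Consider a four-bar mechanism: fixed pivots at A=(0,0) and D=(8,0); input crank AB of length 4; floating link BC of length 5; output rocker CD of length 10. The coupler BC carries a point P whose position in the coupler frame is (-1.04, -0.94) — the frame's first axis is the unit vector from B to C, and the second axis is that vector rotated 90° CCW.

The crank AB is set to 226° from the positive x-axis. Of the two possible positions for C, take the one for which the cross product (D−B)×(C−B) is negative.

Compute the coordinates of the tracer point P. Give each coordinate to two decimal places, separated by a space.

-4.17 -2.72

A=(0,0), D=(8.00,0)
B = A + 4.00·(cos226°, sin226°) = (-2.7786, -2.8774)
|BD| = 11.1561
circle(B,5.00) ∩ circle(D,10.00): a=2.2166, h=4.4818
  candidates: C₊=(-1.7929,2.0245) cross=49.999; C₋=(0.5190,-6.6358) cross=-49.999
  mode - wants cross < 0 → take C=(0.5190,-6.6358) (cross=-49.999)
ex = (C−B)/|BC| = (0.6595,-0.7517); ey = (0.7517,0.6595)
P = B + -1.04·ex + -0.94·ey = (-4.1711,-2.7155)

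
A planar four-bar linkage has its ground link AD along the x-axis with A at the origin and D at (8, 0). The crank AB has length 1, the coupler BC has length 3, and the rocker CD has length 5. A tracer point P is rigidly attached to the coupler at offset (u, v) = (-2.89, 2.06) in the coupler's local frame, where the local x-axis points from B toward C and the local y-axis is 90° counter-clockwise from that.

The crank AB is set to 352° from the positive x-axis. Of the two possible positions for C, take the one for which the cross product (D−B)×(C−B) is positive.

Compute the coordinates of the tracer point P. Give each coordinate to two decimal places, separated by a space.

A=(0,0), D=(8.00,0)
B = A + 1.00·(cos352°, sin352°) = (0.9903, -0.1392)
|BD| = 7.0111
circle(B,3.00) ∩ circle(D,5.00): a=2.3645, h=1.8464
  candidates: C₊=(3.3177,1.7538) cross=12.945; C₋=(3.3910,-1.9382) cross=-12.945
  mode + wants cross > 0 → take C=(3.3177,1.7538) (cross=12.945)
ex = (C−B)/|BC| = (0.7758,0.6310); ey = (-0.6310,0.7758)
P = B + -2.89·ex + 2.06·ey = (-2.5516,-0.3646)

-2.55 -0.36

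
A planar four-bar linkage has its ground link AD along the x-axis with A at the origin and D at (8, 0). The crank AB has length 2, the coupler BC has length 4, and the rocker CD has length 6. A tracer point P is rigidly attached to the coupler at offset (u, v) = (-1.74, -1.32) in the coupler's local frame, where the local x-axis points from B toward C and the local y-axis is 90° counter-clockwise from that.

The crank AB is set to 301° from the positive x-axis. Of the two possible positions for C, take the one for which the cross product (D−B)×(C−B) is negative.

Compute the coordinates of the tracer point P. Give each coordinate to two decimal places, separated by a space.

-1.14 -1.50

A=(0,0), D=(8.00,0)
B = A + 2.00·(cos301°, sin301°) = (1.0301, -1.7143)
|BD| = 7.1777
circle(B,4.00) ∩ circle(D,6.00): a=2.1956, h=3.3435
  candidates: C₊=(2.3636,2.0568) cross=23.999; C₋=(3.9607,-4.4367) cross=-23.999
  mode - wants cross < 0 → take C=(3.9607,-4.4367) (cross=-23.999)
ex = (C−B)/|BC| = (0.7327,-0.6806); ey = (0.6806,0.7327)
P = B + -1.74·ex + -1.32·ey = (-1.1431,-1.4972)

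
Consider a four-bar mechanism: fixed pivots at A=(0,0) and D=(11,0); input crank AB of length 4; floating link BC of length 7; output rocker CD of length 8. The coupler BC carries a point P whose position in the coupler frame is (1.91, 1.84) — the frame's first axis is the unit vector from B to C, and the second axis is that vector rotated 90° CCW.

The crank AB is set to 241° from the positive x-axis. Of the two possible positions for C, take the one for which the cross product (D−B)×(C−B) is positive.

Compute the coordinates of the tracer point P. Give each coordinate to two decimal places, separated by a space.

A=(0,0), D=(11.00,0)
B = A + 4.00·(cos241°, sin241°) = (-1.9392, -3.4985)
|BD| = 13.4039
circle(B,7.00) ∩ circle(D,8.00): a=6.1424, h=3.3572
  candidates: C₊=(3.1140,1.3456) cross=45.000; C₋=(4.8665,-5.1362) cross=-45.000
  mode + wants cross > 0 → take C=(3.1140,1.3456) (cross=45.000)
ex = (C−B)/|BC| = (0.7219,0.6920); ey = (-0.6920,0.7219)
P = B + 1.91·ex + 1.84·ey = (-1.8337,-0.8485)

-1.83 -0.85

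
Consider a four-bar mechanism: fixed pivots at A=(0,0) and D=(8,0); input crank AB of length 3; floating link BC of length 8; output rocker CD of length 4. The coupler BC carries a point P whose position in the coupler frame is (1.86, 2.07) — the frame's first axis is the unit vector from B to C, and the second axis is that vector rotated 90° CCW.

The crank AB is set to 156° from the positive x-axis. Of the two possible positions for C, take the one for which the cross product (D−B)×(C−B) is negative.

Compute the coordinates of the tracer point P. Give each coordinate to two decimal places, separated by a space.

-0.20 2.35

A=(0,0), D=(8.00,0)
B = A + 3.00·(cos156°, sin156°) = (-2.7406, 1.2202)
|BD| = 10.8097
circle(B,8.00) ∩ circle(D,4.00): a=7.6251, h=2.4203
  candidates: C₊=(5.1089,2.7644) cross=26.163; C₋=(4.5625,-2.0454) cross=-26.163
  mode - wants cross < 0 → take C=(4.5625,-2.0454) (cross=-26.163)
ex = (C−B)/|BC| = (0.9129,-0.4082); ey = (0.4082,0.9129)
P = B + 1.86·ex + 2.07·ey = (-0.1977,2.3506)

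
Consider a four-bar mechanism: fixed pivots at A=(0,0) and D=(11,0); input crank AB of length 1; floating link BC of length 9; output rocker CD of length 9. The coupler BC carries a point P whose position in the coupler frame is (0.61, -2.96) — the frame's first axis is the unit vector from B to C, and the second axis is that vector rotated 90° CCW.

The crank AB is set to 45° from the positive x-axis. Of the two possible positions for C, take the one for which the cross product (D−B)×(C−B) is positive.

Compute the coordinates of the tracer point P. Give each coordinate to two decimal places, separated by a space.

3.39 -0.68

A=(0,0), D=(11.00,0)
B = A + 1.00·(cos45°, sin45°) = (0.7071, 0.7071)
|BD| = 10.3172
circle(B,9.00) ∩ circle(D,9.00): a=5.1586, h=7.3749
  candidates: C₊=(6.3590,7.7111) cross=76.088; C₋=(5.3481,-7.0040) cross=-76.088
  mode + wants cross > 0 → take C=(6.3590,7.7111) (cross=76.088)
ex = (C−B)/|BC| = (0.6280,0.7782); ey = (-0.7782,0.6280)
P = B + 0.61·ex + -2.96·ey = (3.3937,-0.6770)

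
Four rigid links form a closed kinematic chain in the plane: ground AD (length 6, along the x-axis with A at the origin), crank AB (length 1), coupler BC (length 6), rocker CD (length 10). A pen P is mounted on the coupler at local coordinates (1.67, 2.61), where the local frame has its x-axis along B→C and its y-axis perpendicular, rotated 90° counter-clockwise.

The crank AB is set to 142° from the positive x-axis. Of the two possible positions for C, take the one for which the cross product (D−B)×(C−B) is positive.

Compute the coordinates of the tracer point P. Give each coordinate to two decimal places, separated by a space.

A=(0,0), D=(6.00,0)
B = A + 1.00·(cos142°, sin142°) = (-0.7880, 0.6157)
|BD| = 6.8159
circle(B,6.00) ∩ circle(D,10.00): a=-1.2870, h=5.8603
  candidates: C₊=(-1.5404,6.5683) cross=39.943; C₋=(-2.5991,-5.1045) cross=-39.943
  mode + wants cross > 0 → take C=(-1.5404,6.5683) (cross=39.943)
ex = (C−B)/|BC| = (-0.1254,0.9921); ey = (-0.9921,-0.1254)
P = B + 1.67·ex + 2.61·ey = (-3.5868,1.9452)

-3.59 1.95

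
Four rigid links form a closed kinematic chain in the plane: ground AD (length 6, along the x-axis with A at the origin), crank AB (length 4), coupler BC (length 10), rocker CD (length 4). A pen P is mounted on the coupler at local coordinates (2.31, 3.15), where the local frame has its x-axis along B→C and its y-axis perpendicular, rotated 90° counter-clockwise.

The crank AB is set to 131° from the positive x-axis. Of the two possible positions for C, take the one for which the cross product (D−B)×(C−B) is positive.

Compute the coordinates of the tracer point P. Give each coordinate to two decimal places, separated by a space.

-0.56 6.33

A=(0,0), D=(6.00,0)
B = A + 4.00·(cos131°, sin131°) = (-2.6242, 3.0188)
|BD| = 9.1373
circle(B,10.00) ∩ circle(D,4.00): a=9.1652, h=3.9999
  candidates: C₊=(7.3478,3.7661) cross=36.548; C₋=(4.7048,-3.7845) cross=-36.548
  mode + wants cross > 0 → take C=(7.3478,3.7661) (cross=36.548)
ex = (C−B)/|BC| = (0.9972,0.0747); ey = (-0.0747,0.9972)
P = B + 2.31·ex + 3.15·ey = (-0.5561,6.3326)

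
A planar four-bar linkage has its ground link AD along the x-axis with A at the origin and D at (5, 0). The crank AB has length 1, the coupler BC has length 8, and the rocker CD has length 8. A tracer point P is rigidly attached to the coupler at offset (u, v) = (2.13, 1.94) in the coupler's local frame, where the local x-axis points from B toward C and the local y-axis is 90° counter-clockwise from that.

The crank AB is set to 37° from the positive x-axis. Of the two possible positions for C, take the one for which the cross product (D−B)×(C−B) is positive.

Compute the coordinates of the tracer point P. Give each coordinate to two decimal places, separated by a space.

A=(0,0), D=(5.00,0)
B = A + 1.00·(cos37°, sin37°) = (0.7986, 0.6018)
|BD| = 4.2442
circle(B,8.00) ∩ circle(D,8.00): a=2.1221, h=7.7134
  candidates: C₊=(3.9930,7.9364) cross=32.738; C₋=(1.8056,-7.3346) cross=-32.738
  mode + wants cross > 0 → take C=(3.9930,7.9364) (cross=32.738)
ex = (C−B)/|BC| = (0.3993,0.9168); ey = (-0.9168,0.3993)
P = B + 2.13·ex + 1.94·ey = (-0.1295,3.3293)

-0.13 3.33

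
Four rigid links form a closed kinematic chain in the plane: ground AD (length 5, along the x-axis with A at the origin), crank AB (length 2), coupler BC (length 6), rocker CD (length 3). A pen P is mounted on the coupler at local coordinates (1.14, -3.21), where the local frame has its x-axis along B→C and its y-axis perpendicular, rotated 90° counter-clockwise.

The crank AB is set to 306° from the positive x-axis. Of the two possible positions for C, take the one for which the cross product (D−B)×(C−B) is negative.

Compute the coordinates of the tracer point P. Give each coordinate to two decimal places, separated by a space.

2.06 -4.91

A=(0,0), D=(5.00,0)
B = A + 2.00·(cos306°, sin306°) = (1.1756, -1.6180)
|BD| = 4.1526
circle(B,6.00) ∩ circle(D,3.00): a=5.3273, h=2.7605
  candidates: C₊=(5.0062,3.0000) cross=11.463; C₋=(7.1574,-2.0846) cross=-11.463
  mode - wants cross < 0 → take C=(7.1574,-2.0846) (cross=-11.463)
ex = (C−B)/|BC| = (0.9970,-0.0778); ey = (0.0778,0.9970)
P = B + 1.14·ex + -3.21·ey = (2.0625,-4.9070)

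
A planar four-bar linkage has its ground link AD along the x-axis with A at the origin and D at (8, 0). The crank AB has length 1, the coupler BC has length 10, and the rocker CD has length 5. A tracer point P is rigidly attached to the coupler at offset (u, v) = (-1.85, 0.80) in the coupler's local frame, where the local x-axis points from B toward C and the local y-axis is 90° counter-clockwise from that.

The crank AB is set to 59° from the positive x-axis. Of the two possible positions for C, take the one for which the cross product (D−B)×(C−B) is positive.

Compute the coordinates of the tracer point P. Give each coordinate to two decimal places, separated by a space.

A=(0,0), D=(8.00,0)
B = A + 1.00·(cos59°, sin59°) = (0.5150, 0.8572)
|BD| = 7.5339
circle(B,10.00) ∩ circle(D,5.00): a=8.7445, h=4.8512
  candidates: C₊=(9.7547,4.6820) cross=36.549; C₋=(8.6508,-4.9575) cross=-36.549
  mode + wants cross > 0 → take C=(9.7547,4.6820) (cross=36.549)
ex = (C−B)/|BC| = (0.9240,0.3825); ey = (-0.3825,0.9240)
P = B + -1.85·ex + 0.80·ey = (-1.5003,0.8887)

-1.50 0.89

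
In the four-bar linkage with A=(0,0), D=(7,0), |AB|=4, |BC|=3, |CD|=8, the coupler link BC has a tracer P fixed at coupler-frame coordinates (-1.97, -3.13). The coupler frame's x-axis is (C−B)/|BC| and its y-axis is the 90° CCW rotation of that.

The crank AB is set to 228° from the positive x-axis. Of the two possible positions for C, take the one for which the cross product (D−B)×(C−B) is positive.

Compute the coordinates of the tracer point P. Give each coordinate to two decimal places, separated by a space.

A=(0,0), D=(7.00,0)
B = A + 4.00·(cos228°, sin228°) = (-2.6765, -2.9726)
|BD| = 10.1228
circle(B,3.00) ∩ circle(D,8.00): a=2.3448, h=1.8714
  candidates: C₊=(-0.9847,-0.4952) cross=18.944; C₋=(0.1144,-4.0729) cross=-18.944
  mode + wants cross > 0 → take C=(-0.9847,-0.4952) (cross=18.944)
ex = (C−B)/|BC| = (0.5640,0.8258); ey = (-0.8258,0.5640)
P = B + -1.97·ex + -3.13·ey = (-1.2027,-6.3646)

-1.20 -6.36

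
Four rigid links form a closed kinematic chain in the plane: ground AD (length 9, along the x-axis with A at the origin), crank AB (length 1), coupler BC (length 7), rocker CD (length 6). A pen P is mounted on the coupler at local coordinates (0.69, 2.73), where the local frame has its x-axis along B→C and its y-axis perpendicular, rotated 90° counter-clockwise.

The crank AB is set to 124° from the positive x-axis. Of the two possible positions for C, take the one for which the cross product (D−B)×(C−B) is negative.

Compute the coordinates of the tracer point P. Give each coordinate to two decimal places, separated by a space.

1.82 2.33

A=(0,0), D=(9.00,0)
B = A + 1.00·(cos124°, sin124°) = (-0.5592, 0.8290)
|BD| = 9.5951
circle(B,7.00) ∩ circle(D,6.00): a=5.4750, h=4.3617
  candidates: C₊=(5.2722,4.7014) cross=41.851; C₋=(4.5184,-3.9894) cross=-41.851
  mode - wants cross < 0 → take C=(4.5184,-3.9894) (cross=-41.851)
ex = (C−B)/|BC| = (0.7254,-0.6884); ey = (0.6884,0.7254)
P = B + 0.69·ex + 2.73·ey = (1.8205,2.3343)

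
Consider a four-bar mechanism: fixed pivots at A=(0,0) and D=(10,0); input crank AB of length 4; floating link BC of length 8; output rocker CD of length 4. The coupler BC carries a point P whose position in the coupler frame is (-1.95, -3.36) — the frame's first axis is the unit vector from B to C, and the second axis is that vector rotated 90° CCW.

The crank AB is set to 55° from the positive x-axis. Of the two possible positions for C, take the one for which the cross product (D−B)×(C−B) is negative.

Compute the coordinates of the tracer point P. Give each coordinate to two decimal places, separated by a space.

-1.55 2.69

A=(0,0), D=(10.00,0)
B = A + 4.00·(cos55°, sin55°) = (2.2943, 3.2766)
|BD| = 8.3734
circle(B,8.00) ∩ circle(D,4.00): a=7.0529, h=3.7758
  candidates: C₊=(10.2623,3.9914) cross=31.616; C₋=(7.3073,-2.9579) cross=-31.616
  mode - wants cross < 0 → take C=(7.3073,-2.9579) (cross=-31.616)
ex = (C−B)/|BC| = (0.6266,-0.7793); ey = (0.7793,0.6266)
P = B + -1.95·ex + -3.36·ey = (-1.5461,2.6908)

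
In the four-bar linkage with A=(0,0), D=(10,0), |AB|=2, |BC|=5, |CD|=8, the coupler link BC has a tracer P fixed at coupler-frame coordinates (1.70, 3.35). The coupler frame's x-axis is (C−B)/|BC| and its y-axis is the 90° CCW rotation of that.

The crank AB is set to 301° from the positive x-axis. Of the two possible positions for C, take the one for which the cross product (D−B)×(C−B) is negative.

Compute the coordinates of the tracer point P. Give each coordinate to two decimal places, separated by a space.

A=(0,0), D=(10.00,0)
B = A + 2.00·(cos301°, sin301°) = (1.0301, -1.7143)
|BD| = 9.1323
circle(B,5.00) ∩ circle(D,8.00): a=2.4309, h=4.3693
  candidates: C₊=(2.5975,3.0336) cross=39.902; C₋=(4.2379,-5.5496) cross=-39.902
  mode - wants cross < 0 → take C=(4.2379,-5.5496) (cross=-39.902)
ex = (C−B)/|BC| = (0.6416,-0.7671); ey = (0.7671,0.6416)
P = B + 1.70·ex + 3.35·ey = (4.6904,-0.8691)

4.69 -0.87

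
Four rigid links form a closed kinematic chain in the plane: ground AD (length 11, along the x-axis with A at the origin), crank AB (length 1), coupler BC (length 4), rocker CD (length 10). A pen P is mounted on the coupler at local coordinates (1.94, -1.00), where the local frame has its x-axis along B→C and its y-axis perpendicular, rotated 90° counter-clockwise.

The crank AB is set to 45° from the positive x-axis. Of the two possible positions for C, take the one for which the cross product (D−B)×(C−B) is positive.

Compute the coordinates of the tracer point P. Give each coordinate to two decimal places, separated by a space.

2.30 2.20

A=(0,0), D=(11.00,0)
B = A + 1.00·(cos45°, sin45°) = (0.7071, 0.7071)
|BD| = 10.3172
circle(B,4.00) ∩ circle(D,10.00): a=1.0877, h=3.8493
  candidates: C₊=(2.0561,4.4728) cross=39.714; C₋=(1.5284,-3.2077) cross=-39.714
  mode + wants cross > 0 → take C=(2.0561,4.4728) (cross=39.714)
ex = (C−B)/|BC| = (0.3372,0.9414); ey = (-0.9414,0.3372)
P = B + 1.94·ex + -1.00·ey = (2.3028,2.1962)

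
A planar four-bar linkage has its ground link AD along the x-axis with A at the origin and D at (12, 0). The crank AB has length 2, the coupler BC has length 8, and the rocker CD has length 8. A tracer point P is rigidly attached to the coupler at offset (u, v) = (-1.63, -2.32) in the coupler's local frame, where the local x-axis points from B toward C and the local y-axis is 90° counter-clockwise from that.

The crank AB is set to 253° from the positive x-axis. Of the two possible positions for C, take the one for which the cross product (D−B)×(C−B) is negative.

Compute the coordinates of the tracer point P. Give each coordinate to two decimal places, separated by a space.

A=(0,0), D=(12.00,0)
B = A + 2.00·(cos253°, sin253°) = (-0.5847, -1.9126)
|BD| = 12.7293
circle(B,8.00) ∩ circle(D,8.00): a=6.3646, h=4.8468
  candidates: C₊=(4.9794,3.8355) cross=61.696; C₋=(6.4359,-5.7481) cross=-61.696
  mode - wants cross < 0 → take C=(6.4359,-5.7481) (cross=-61.696)
ex = (C−B)/|BC| = (0.8776,-0.4794); ey = (0.4794,0.8776)
P = B + -1.63·ex + -2.32·ey = (-3.1275,-3.1671)

-3.13 -3.17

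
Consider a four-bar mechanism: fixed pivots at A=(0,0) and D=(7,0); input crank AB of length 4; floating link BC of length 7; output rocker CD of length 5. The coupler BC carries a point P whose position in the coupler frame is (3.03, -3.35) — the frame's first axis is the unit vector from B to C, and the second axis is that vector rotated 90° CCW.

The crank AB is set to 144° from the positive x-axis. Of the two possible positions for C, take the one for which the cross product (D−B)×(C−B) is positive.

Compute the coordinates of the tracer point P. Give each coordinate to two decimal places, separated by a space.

A=(0,0), D=(7.00,0)
B = A + 4.00·(cos144°, sin144°) = (-3.2361, 2.3511)
|BD| = 10.5026
circle(B,7.00) ∩ circle(D,5.00): a=6.3939, h=2.8493
  candidates: C₊=(3.6334,3.6967) cross=29.925; C₋=(2.3577,-1.8572) cross=-29.925
  mode + wants cross > 0 → take C=(3.6334,3.6967) (cross=29.925)
ex = (C−B)/|BC| = (0.9814,0.1922); ey = (-0.1922,0.9814)
P = B + 3.03·ex + -3.35·ey = (0.3814,-0.3539)

0.38 -0.35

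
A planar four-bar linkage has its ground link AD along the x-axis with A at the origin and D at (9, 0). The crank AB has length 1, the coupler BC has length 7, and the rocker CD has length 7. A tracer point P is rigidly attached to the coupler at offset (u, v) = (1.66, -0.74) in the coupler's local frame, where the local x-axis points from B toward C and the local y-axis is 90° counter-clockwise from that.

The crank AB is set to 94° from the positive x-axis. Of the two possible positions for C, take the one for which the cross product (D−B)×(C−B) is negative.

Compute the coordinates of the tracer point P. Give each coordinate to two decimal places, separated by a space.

A=(0,0), D=(9.00,0)
B = A + 1.00·(cos94°, sin94°) = (-0.0698, 0.9976)
|BD| = 9.1245
circle(B,7.00) ∩ circle(D,7.00): a=4.5622, h=5.3091
  candidates: C₊=(5.0456,5.7760) cross=48.442; C₋=(3.8847,-4.7785) cross=-48.442
  mode - wants cross < 0 → take C=(3.8847,-4.7785) (cross=-48.442)
ex = (C−B)/|BC| = (0.5649,-0.8251); ey = (0.8251,0.5649)
P = B + 1.66·ex + -0.74·ey = (0.2574,-0.7902)

0.26 -0.79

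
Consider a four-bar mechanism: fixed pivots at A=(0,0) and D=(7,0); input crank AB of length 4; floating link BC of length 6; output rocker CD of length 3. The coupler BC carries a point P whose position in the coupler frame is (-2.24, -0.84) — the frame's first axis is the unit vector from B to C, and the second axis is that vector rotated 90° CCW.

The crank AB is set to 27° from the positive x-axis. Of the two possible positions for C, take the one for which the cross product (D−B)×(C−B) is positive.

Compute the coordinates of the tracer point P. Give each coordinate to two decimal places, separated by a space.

A=(0,0), D=(7.00,0)
B = A + 4.00·(cos27°, sin27°) = (3.5640, 1.8160)
|BD| = 3.8863
circle(B,6.00) ∩ circle(D,3.00): a=5.4169, h=2.5802
  candidates: C₊=(9.5588,1.5660) cross=10.028; C₋=(7.1475,-2.9964) cross=-10.028
  mode + wants cross > 0 → take C=(9.5588,1.5660) (cross=10.028)
ex = (C−B)/|BC| = (0.9991,-0.0417); ey = (0.0417,0.9991)
P = B + -2.24·ex + -0.84·ey = (1.2910,1.0700)

1.29 1.07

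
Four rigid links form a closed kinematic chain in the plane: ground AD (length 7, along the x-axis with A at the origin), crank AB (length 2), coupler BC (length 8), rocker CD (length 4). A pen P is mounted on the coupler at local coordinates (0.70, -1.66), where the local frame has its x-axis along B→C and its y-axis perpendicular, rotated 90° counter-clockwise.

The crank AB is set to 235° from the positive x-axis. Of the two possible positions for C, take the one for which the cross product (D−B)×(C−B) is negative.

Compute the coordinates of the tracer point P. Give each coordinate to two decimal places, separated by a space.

A=(0,0), D=(7.00,0)
B = A + 2.00·(cos235°, sin235°) = (-1.1472, -1.6383)
|BD| = 8.3102
circle(B,8.00) ∩ circle(D,4.00): a=7.0431, h=3.7940
  candidates: C₊=(5.0098,3.4697) cross=31.529; C₋=(6.5057,-3.9693) cross=-31.529
  mode - wants cross < 0 → take C=(6.5057,-3.9693) (cross=-31.529)
ex = (C−B)/|BC| = (0.9566,-0.2914); ey = (0.2914,0.9566)
P = B + 0.70·ex + -1.66·ey = (-0.9612,-3.4302)

-0.96 -3.43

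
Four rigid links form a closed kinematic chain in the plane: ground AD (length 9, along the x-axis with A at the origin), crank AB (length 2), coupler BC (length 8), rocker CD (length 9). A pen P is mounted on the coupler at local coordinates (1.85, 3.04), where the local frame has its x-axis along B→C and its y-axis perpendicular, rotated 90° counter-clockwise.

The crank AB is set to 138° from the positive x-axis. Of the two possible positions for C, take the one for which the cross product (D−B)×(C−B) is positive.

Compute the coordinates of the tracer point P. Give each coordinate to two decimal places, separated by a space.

-2.55 4.74

A=(0,0), D=(9.00,0)
B = A + 2.00·(cos138°, sin138°) = (-1.4863, 1.3383)
|BD| = 10.5713
circle(B,8.00) ∩ circle(D,9.00): a=4.4816, h=6.6269
  candidates: C₊=(3.7982,7.3445) cross=70.055; C₋=(2.1203,-5.8026) cross=-70.055
  mode + wants cross > 0 → take C=(3.7982,7.3445) (cross=70.055)
ex = (C−B)/|BC| = (0.6606,0.7508); ey = (-0.7508,0.6606)
P = B + 1.85·ex + 3.04·ey = (-2.5466,4.7353)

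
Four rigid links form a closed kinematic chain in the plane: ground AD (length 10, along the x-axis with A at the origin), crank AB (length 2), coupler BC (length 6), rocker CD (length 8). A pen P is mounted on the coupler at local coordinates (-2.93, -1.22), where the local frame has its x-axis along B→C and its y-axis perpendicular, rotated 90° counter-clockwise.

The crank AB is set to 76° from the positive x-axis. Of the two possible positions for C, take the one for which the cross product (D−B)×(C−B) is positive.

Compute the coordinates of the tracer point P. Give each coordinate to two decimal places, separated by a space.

-0.79 -0.97

A=(0,0), D=(10.00,0)
B = A + 2.00·(cos76°, sin76°) = (0.4838, 1.9406)
|BD| = 9.7120
circle(B,6.00) ∩ circle(D,8.00): a=3.4145, h=4.9337
  candidates: C₊=(4.8153,6.0925) cross=47.916; C₋=(2.8437,-3.5759) cross=-47.916
  mode + wants cross > 0 → take C=(4.8153,6.0925) (cross=47.916)
ex = (C−B)/|BC| = (0.7219,0.6920); ey = (-0.6920,0.7219)
P = B + -2.93·ex + -1.22·ey = (-0.7871,-0.9677)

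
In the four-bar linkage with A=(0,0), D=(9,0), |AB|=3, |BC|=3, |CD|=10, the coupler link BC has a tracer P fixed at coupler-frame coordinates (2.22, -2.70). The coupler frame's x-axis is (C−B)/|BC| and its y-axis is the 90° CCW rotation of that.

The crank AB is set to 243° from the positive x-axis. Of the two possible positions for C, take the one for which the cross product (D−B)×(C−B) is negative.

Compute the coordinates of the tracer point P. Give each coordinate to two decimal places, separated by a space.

-2.24 -6.06

A=(0,0), D=(9.00,0)
B = A + 3.00·(cos243°, sin243°) = (-1.3620, -2.6730)
|BD| = 10.7012
circle(B,3.00) ∩ circle(D,10.00): a=1.0987, h=2.7916
  candidates: C₊=(-0.9954,0.3045) cross=29.873; C₋=(0.3992,-5.1016) cross=-29.873
  mode - wants cross < 0 → take C=(0.3992,-5.1016) (cross=-29.873)
ex = (C−B)/|BC| = (0.5871,-0.8095); ey = (0.8095,0.5871)
P = B + 2.22·ex + -2.70·ey = (-2.2444,-6.0553)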